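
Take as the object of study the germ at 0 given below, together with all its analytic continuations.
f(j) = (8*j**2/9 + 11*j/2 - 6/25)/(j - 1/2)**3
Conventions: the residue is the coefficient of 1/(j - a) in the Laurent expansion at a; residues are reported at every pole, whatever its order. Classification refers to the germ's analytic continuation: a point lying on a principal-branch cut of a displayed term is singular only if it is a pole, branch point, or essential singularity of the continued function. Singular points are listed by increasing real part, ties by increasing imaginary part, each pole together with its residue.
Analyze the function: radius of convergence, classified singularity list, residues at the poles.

Radius of convergence at 0: 1/2.
At 1/2: a pole of order 3; residue 8/9.

Denominator factor (j - 1/2)^3: pole of order 3 at 1/2, modulus 1/2.
The radius of convergence is the smallest modulus among the singular points: 1/2.
At the order-3 pole 1/2 set g(j) = (j - (1/2))^3*f(j) = 8*j**2/9 + 11*j/2 - 6/25.
Order-3 pole: residue = g''(a)/2; g''(1/2) = 16/9, so the residue is 8/9.


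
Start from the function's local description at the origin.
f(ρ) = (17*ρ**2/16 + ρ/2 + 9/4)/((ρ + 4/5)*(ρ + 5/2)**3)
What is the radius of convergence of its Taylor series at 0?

The radius of convergence is 4/5.

Denominator factor (ρ + 5/2)^3: pole of order 3 at -5/2, modulus 5/2.
Denominator factor (ρ + 4/5): pole of order 1 at -4/5, modulus 4/5.
The radius of convergence is the smallest modulus among the singular points: 4/5.


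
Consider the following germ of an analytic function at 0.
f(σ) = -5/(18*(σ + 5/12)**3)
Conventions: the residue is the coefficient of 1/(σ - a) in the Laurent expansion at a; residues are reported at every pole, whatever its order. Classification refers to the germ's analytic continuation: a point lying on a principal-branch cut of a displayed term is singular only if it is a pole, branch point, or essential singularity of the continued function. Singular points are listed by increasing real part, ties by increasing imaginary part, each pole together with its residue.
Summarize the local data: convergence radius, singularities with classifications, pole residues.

Denominator factor (σ + 5/12)^3: pole of order 3 at -5/12, modulus 5/12.
The radius of convergence is the smallest modulus among the singular points: 5/12.
At the order-3 pole -5/12 set g(σ) = (σ - (-5/12))^3*f(σ) = -5/18.
Order-3 pole: residue = g''(a)/2; g''(-5/12) = 0, so the residue is 0.

Radius of convergence at 0: 5/12.
At -5/12: a pole of order 3; residue 0.


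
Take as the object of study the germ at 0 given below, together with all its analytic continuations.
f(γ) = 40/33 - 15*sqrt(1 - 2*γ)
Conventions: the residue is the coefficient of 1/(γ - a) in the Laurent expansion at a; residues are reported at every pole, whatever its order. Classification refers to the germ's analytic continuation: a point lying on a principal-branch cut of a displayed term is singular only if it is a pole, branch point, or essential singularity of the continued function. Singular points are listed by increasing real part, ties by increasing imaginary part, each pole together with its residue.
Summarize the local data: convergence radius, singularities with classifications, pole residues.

Branch term (-15)*sqrt(1 - γ/(1/2)): its argument vanishes at γ = 1/2, a square-root branch point, modulus 1/2.
The radius of convergence is the smallest modulus among the singular points: 1/2.

Radius of convergence at 0: 1/2.
At 1/2: an algebraic (square-root) branch point.


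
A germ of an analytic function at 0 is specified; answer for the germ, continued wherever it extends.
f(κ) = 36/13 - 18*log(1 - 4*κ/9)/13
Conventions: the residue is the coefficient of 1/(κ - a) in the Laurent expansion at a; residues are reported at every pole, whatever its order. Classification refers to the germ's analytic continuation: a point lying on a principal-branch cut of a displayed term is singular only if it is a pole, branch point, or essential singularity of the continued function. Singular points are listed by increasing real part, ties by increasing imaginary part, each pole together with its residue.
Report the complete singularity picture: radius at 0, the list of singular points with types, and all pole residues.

Radius of convergence at 0: 9/4.
At 9/4: a logarithmic branch point.

Branch term (-18/13)*log(1 - κ/(9/4)): its argument vanishes at κ = 9/4, a logarithmic branch point, modulus 9/4.
The radius of convergence is the smallest modulus among the singular points: 9/4.


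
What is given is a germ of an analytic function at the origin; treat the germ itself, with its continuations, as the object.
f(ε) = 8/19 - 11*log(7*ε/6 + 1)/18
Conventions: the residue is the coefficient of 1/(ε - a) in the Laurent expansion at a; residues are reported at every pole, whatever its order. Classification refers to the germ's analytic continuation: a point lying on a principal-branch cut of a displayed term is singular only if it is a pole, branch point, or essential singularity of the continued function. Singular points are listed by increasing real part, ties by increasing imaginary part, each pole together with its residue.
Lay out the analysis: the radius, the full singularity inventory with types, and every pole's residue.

Branch term (-11/18)*log(1 - ε/(-6/7)): its argument vanishes at ε = -6/7, a logarithmic branch point, modulus 6/7.
The radius of convergence is the smallest modulus among the singular points: 6/7.

Radius of convergence at 0: 6/7.
At -6/7: a logarithmic branch point.


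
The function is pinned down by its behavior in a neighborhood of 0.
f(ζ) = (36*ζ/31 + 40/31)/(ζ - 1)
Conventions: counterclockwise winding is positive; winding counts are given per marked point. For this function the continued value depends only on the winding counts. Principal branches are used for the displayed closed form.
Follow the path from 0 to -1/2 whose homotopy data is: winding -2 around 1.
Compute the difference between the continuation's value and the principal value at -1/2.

The function is rational, hence single-valued: continuing it around any pole returns the same value, so the difference is 0.

Continued minus principal equals 0.


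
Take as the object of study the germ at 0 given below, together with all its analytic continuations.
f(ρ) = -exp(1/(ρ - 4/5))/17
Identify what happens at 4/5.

The exponent 1/(ρ - (4/5)) has a pole at 4/5, so exp(1/(ρ - (4/5))) takes every nonzero value near it: an essential singularity (not a pole of any order).

The point is an essential singularity.


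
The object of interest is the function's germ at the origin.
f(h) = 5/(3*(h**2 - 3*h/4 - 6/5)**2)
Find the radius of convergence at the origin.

The radius of convergence is -3/8 + (1/40)*sqrt(2145).

Denominator factor (h**2 - 3*h/4 - 6/5)^2: discriminant 429/80, real irrational roots 3/8 + (1/40)*sqrt(2145) and 3/8 - (1/40)*sqrt(2145); poles of order 2, moduli 3/8 + (1/40)*sqrt(2145) and -3/8 + (1/40)*sqrt(2145).
The radius of convergence is the smallest modulus among the singular points: -3/8 + (1/40)*sqrt(2145).


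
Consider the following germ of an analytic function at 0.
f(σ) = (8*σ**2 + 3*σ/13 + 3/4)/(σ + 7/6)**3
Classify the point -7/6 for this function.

The denominator factor σ + 7/6 vanishes at -7/6 and appears to the power 3; the numerator there equals 5321/468, nonzero, and no other factor vanishes.
Hence a pole whose order is the multiplicity, 3.

The point is a pole of order 3.


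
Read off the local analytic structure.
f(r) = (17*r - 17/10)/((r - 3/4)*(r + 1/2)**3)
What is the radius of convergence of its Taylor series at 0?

The radius of convergence is 1/2.

Denominator factor (r - 3/4): pole of order 1 at 3/4, modulus 3/4.
Denominator factor (r + 1/2)^3: pole of order 3 at -1/2, modulus 1/2.
The radius of convergence is the smallest modulus among the singular points: 1/2.


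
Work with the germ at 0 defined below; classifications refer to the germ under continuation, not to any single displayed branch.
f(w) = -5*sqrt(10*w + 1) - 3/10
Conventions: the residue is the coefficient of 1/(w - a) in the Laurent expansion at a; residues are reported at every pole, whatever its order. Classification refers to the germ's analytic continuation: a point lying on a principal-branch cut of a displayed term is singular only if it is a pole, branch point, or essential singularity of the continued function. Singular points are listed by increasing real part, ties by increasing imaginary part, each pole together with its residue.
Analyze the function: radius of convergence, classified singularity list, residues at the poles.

Branch term (-5)*sqrt(1 - w/(-1/10)): its argument vanishes at w = -1/10, a square-root branch point, modulus 1/10.
The radius of convergence is the smallest modulus among the singular points: 1/10.

Radius of convergence at 0: 1/10.
At -1/10: an algebraic (square-root) branch point.


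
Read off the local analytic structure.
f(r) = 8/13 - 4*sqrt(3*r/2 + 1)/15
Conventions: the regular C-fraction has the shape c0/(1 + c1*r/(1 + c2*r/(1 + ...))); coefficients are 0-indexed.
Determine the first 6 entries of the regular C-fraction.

Taylor coefficients (expand at 0): a_0 = 68/195, a_1 = -1/5, a_2 = 3/40, a_3 = -9/160, a_4 = 27/512, a_5 = -567/10240.
c0 = a_0 = 68/195. Peel one level at a time: if S = 1 + c*r/S' with S'(0) = 1, then c is the r-coefficient of S and S' = c*r/(S - 1).
S_1 = c0/f = 1 + (39/68)*r + (1053/9248)*r^2 + ...; c1 = 39/68.
S_2 = c1*r/(S_1 - 1) = 1 + (-27/136)*r + (-9/64)*r^2 + ...; c2 = -27/136.
S_3 = c2*r/(S_2 - 1) = 1 + (-17/24)*r + (595/576)*r^2 + ...; c3 = -17/24.
S_4 = c3*r/(S_3 - 1) = 1 + (35/24)*r + (-9/64)*r^2 + ...; c4 = 35/24.
S_5 = c4*r/(S_4 - 1) = 1 + (27/280)*r + ...; c5 = 27/280.

The regular C-fraction coefficients are [68/195, 39/68, -27/136, -17/24, 35/24, 27/280].


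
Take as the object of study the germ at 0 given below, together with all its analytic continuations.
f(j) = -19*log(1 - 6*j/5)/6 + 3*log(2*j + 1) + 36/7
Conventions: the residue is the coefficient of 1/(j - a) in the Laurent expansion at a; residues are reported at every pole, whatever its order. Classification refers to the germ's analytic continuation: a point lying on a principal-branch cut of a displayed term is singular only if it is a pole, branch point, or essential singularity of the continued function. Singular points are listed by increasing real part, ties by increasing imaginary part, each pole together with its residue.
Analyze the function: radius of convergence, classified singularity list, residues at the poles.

Radius of convergence at 0: 1/2.
At -1/2: a logarithmic branch point.
At 5/6: a logarithmic branch point.

Branch term (-19/6)*log(1 - j/(5/6)): its argument vanishes at j = 5/6, a logarithmic branch point, modulus 5/6.
Branch term (3)*log(1 - j/(-1/2)): its argument vanishes at j = -1/2, a logarithmic branch point, modulus 1/2.
The radius of convergence is the smallest modulus among the singular points: 1/2.
List the singular points by increasing real part (a conjugate pair: the negative imaginary part first).


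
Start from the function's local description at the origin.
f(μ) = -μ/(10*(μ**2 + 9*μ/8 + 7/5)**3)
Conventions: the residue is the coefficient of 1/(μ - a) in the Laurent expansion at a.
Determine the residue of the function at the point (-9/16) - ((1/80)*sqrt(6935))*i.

The residue is ((276480/2668267603)*sqrt(6935))*i.

The factor μ**2 + 9*μ/8 + 7/5 splits as (μ - a)(μ - a') with a = (-9/16) - ((1/80)*sqrt(6935))*i, a' = (-9/16) + ((1/80)*sqrt(6935))*i. At the order-3 pole a set g(μ) = (μ - a)^3*f(μ) = [-μ/10] / (μ - a')^3.
Order-3 pole: residue = g''(a)/2; g''((-9/16) - ((1/80)*sqrt(6935))*i) = ((552960/2668267603)*sqrt(6935))*i, so the residue is ((276480/2668267603)*sqrt(6935))*i.


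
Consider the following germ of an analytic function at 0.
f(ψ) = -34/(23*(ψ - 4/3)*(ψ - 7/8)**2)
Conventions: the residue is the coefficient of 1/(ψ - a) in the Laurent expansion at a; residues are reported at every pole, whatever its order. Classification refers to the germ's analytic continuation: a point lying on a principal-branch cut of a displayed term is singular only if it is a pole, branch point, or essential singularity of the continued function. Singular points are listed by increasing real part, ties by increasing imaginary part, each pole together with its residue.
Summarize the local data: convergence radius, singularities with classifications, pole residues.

Denominator factor (ψ - 4/3): pole of order 1 at 4/3, modulus 4/3.
Denominator factor (ψ - 7/8)^2: pole of order 2 at 7/8, modulus 7/8.
The radius of convergence is the smallest modulus among the singular points: 7/8.
At the order-2 pole 7/8 set g(ψ) = (ψ - (7/8))^2*f(ψ) = -34/(23*(ψ - 4/3)).
Order-2 pole: residue = g'(a); g'(7/8) = 19584/2783, so the residue is 19584/2783.
At the order-1 pole 4/3 set g(ψ) = (ψ - (4/3))*f(ψ) = -34/(23*(ψ - 7/8)**2).
Simple pole: residue = g(a) at a = 4/3, which is -19584/2783.
List the singular points by increasing real part (a conjugate pair: the negative imaginary part first).

Radius of convergence at 0: 7/8.
At 7/8: a pole of order 2; residue 19584/2783.
At 4/3: a pole of order 1; residue -19584/2783.


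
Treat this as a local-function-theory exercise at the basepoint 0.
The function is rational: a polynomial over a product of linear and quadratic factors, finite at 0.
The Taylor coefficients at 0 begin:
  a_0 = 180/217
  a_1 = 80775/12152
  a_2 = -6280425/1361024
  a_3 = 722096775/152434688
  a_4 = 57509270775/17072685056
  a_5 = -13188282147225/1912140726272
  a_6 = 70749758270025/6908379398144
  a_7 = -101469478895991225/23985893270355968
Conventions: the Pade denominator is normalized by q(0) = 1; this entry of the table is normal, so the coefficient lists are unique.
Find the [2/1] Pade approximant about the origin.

Taylor coefficients needed (read off): a_0 = 180/217, a_1 = 80775/12152, a_2 = -6280425/1361024, a_3 = 722096775/152434688.
Write the denominator as Q(μ) = 1 + q1*μ. Requiring Q*f - P = O(μ^4) with deg P <= 2 kills the coefficients of μ^3..μ^3 in Q*f:
  μ^3: a_3 + q1*a_2 = 0, i.e. 722096775/152434688 + (-6280425/1361024)*q1 = 0.
Solving this linear system: q1 = 3209319/3126256.
The numerator is Q*f truncated at degree 2: P0 = a_0 = 180/217; P1 = a_1 + q1*a_0 = 363358755/48456968; P2 = a_2 + q1*a_1 = 53525025/24228484.

The Pade approximant has numerator coefficients [180/217, 363358755/48456968, 53525025/24228484]; denominator coefficients [1, 3209319/3126256].


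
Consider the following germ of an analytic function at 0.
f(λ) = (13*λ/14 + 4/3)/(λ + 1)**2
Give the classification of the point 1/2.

The point is a regular point.

Denominator factors: λ + 1 = 3/2 at λ = 1/2 — none vanishes.
So the germ continues analytically to 1/2.


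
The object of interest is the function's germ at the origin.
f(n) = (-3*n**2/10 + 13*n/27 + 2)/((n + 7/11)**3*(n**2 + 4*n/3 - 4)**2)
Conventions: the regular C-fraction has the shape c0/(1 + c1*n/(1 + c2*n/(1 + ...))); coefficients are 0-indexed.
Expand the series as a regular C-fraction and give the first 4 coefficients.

The regular C-fraction coefficients are [1331/2744, 1439/378, -1110904/1359855, 391714605867/223802719840].


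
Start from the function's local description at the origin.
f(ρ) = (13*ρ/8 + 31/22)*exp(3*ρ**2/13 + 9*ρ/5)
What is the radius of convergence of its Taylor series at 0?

The radius of convergence is infinite.

The factor exp(3*ρ**2/13 + 9*ρ/5) is entire and contributes no finite singular point.
The polynomial part has no poles.
No finite singular points: the Taylor series at 0 converges everywhere.


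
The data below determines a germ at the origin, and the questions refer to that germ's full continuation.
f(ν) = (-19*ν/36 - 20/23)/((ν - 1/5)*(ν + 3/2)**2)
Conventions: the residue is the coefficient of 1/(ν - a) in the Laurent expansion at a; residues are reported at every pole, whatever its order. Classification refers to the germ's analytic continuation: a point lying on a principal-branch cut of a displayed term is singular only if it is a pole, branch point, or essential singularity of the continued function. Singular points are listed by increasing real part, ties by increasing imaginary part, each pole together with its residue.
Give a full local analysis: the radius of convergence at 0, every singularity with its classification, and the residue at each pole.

Denominator factor (ν - 1/5): pole of order 1 at 1/5, modulus 1/5.
Denominator factor (ν + 3/2)^2: pole of order 2 at -3/2, modulus 3/2.
The radius of convergence is the smallest modulus among the singular points: 1/5.
At the order-2 pole -3/2 set g(ν) = (ν - (-3/2))^2*f(ν) = (-19*ν/36 - 20/23)/(ν - 1/5).
Order-2 pole: residue = g'(a); g'(-3/2) = 20185/59823, so the residue is 20185/59823.
At the order-1 pole 1/5 set g(ν) = (ν - (1/5))*f(ν) = (-19*ν/36 - 20/23)/(ν + 3/2)**2.
Simple pole: residue = g(a) at a = 1/5, which is -20185/59823.
List the singular points by increasing real part (a conjugate pair: the negative imaginary part first).

Radius of convergence at 0: 1/5.
At -3/2: a pole of order 2; residue 20185/59823.
At 1/5: a pole of order 1; residue -20185/59823.


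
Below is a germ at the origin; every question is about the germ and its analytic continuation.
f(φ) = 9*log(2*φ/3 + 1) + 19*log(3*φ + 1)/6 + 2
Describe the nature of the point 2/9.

There is no denominator, hence no pole anywhere.
Branch term log(1 - φ/(-1/3)): argument at 2/9 is 5/3, nonzero, so 2/9 is not its branch point (a point on a principal cut is still regular for the continued germ).
Branch term log(1 - φ/(-3/2)): argument at 2/9 is 31/27, nonzero, so 2/9 is not its branch point (a point on a principal cut is still regular for the continued germ).
So the germ continues analytically to 2/9.

The point is a regular point.


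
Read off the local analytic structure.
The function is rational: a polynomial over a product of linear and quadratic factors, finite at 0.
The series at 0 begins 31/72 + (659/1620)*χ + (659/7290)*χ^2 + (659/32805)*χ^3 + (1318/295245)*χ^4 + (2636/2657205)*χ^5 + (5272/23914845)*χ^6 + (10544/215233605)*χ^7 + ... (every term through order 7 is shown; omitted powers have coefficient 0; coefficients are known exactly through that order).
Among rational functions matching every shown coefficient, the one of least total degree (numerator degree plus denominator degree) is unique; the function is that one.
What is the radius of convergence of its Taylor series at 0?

No rational of total degree below 2 reproduces all 8 coefficients; solving the [1/1] Pade equations on them gives f(χ) = (-7*χ/5 - 31/16)/(χ - 9/2), whose expansion matches every shown term.
Denominator factor (χ - 9/2): pole of order 1 at 9/2, modulus 9/2.
The radius of convergence is the smallest modulus among the singular points: 9/2.

The radius of convergence is 9/2.


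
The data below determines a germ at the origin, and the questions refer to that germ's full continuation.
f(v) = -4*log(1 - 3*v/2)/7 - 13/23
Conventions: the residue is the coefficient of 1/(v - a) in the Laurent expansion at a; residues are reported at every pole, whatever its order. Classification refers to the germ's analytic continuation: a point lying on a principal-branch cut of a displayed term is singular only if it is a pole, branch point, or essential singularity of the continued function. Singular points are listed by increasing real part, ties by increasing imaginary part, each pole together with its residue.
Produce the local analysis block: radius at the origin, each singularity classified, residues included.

Radius of convergence at 0: 2/3.
At 2/3: a logarithmic branch point.

Branch term (-4/7)*log(1 - v/(2/3)): its argument vanishes at v = 2/3, a logarithmic branch point, modulus 2/3.
The radius of convergence is the smallest modulus among the singular points: 2/3.


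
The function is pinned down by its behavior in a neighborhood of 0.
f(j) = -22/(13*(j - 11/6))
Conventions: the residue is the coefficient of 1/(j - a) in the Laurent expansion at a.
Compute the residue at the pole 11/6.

At the order-1 pole 11/6 set g(j) = (j - (11/6))*f(j) = -22/13.
Simple pole: residue = g(a) at a = 11/6, which is -22/13.

The residue is -22/13.


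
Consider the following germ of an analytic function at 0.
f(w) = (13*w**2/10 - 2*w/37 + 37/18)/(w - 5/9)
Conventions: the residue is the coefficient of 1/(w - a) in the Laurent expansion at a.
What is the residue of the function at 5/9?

At the order-1 pole 5/9 set g(w) = (w - (5/9))*f(w) = 13*w**2/10 - 2*w/37 + 37/18.
Simple pole: residue = g(a) at a = 5/9, which is 7273/2997.

The residue is 7273/2997.


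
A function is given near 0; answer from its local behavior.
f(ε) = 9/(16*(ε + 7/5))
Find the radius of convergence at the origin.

The radius of convergence is 7/5.

Denominator factor (ε + 7/5): pole of order 1 at -7/5, modulus 7/5.
The radius of convergence is the smallest modulus among the singular points: 7/5.


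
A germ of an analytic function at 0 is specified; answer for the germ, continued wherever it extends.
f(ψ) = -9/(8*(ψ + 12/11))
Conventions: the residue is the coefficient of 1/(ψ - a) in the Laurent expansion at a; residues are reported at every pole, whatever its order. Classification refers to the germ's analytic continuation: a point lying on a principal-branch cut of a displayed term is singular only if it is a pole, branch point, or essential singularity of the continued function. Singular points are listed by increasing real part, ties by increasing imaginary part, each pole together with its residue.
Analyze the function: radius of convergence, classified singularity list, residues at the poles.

Radius of convergence at 0: 12/11.
At -12/11: a pole of order 1; residue -9/8.

Denominator factor (ψ + 12/11): pole of order 1 at -12/11, modulus 12/11.
The radius of convergence is the smallest modulus among the singular points: 12/11.
At the order-1 pole -12/11 set g(ψ) = (ψ - (-12/11))*f(ψ) = -9/8.
Simple pole: residue = g(a) at a = -12/11, which is -9/8.


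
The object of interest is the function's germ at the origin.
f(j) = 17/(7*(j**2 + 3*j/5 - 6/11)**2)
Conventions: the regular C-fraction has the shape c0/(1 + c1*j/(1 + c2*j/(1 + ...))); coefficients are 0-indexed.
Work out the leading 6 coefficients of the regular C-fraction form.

The regular C-fraction coefficients are [2057/252, -11/5, -67/60, 11089/4020, -1094500/742963, -1591920/2206711].

Taylor coefficients (expand at 0): a_0 = 2057/252, a_1 = 22627/1260, a_2 = 4502773/75600, a_3 = 248897/1750, a_4 = 543342151/1512000, a_5 = 10576380221/12600000.
c0 = a_0 = 2057/252. Peel one level at a time: if S = 1 + c*j/S' with S'(0) = 1, then c is the j-coefficient of S and S' = c*j/(S - 1).
S_1 = c0/f = 1 + (-11/5)*j + (-737/300)*j^2 + ...; c1 = -11/5.
S_2 = c1*j/(S_1 - 1) = 1 + (-67/60)*j + (11089/3600)*j^2 + ...; c2 = -67/60.
S_3 = c2*j/(S_2 - 1) = 1 + (11089/4020)*j + (54725/13467)*j^2 + ...; c3 = 11089/4020.
S_4 = c3*j/(S_3 - 1) = 1 + (-1094500/742963)*j + (-130680000/122965921)*j^2 + ...; c4 = -1094500/742963.
S_5 = c4*j/(S_4 - 1) = 1 + (-1591920/2206711)*j + ...; c5 = -1591920/2206711.


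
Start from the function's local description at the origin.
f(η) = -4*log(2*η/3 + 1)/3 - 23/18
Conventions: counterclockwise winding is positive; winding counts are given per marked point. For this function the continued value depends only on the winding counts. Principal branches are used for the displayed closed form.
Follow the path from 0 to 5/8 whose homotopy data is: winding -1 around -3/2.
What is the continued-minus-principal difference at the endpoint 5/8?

Continued minus principal equals (8/3)*pi*i.

The rational part is single-valued and drops out of the difference; each branch term changes only by its own monodromy.
(-4/3)*log(1 - η/(-3/2)): each positive loop around -3/2 adds 2*pi*i to the log, so winding -1 contributes (-4/3)*(-1)*2*pi*i = (8/3)*pi*i.
Summing the contributions at η = 5/8 gives (8/3)*pi*i.


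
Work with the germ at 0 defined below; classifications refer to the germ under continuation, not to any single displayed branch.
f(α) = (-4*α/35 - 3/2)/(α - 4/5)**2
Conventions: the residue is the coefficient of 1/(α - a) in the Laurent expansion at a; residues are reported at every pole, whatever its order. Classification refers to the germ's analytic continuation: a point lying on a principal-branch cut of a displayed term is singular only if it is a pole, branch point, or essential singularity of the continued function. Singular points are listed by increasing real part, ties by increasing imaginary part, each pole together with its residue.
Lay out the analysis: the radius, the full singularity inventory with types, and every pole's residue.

Denominator factor (α - 4/5)^2: pole of order 2 at 4/5, modulus 4/5.
The radius of convergence is the smallest modulus among the singular points: 4/5.
At the order-2 pole 4/5 set g(α) = (α - (4/5))^2*f(α) = -4*α/35 - 3/2.
Order-2 pole: residue = g'(a); g'(4/5) = -4/35, so the residue is -4/35.

Radius of convergence at 0: 4/5.
At 4/5: a pole of order 2; residue -4/35.


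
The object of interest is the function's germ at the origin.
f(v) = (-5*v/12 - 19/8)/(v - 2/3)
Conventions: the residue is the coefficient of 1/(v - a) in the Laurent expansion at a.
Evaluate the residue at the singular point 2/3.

The residue is -191/72.

At the order-1 pole 2/3 set g(v) = (v - (2/3))*f(v) = -5*v/12 - 19/8.
Simple pole: residue = g(a) at a = 2/3, which is -191/72.


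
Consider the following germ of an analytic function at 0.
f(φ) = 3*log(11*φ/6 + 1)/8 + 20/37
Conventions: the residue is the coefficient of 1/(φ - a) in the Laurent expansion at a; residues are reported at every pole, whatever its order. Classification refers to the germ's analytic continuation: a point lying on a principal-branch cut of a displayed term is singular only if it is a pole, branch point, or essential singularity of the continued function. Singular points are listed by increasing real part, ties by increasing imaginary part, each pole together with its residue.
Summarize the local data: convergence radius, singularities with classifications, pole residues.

Branch term (3/8)*log(1 - φ/(-6/11)): its argument vanishes at φ = -6/11, a logarithmic branch point, modulus 6/11.
The radius of convergence is the smallest modulus among the singular points: 6/11.

Radius of convergence at 0: 6/11.
At -6/11: a logarithmic branch point.


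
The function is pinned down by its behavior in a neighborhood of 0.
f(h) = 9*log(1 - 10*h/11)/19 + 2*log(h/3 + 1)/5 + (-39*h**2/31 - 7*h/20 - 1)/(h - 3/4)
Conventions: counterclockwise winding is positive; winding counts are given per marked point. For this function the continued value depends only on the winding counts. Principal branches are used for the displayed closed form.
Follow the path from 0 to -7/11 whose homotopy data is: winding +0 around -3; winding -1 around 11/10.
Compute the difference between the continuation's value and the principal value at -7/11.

The rational part is single-valued and drops out of the difference; each branch term changes only by its own monodromy.
(2/5)*log(1 - h/(-3)): winding 0 around -3, so this term returns to its principal value, contribution 0.
(9/19)*log(1 - h/(11/10)): each positive loop around 11/10 adds 2*pi*i to the log, so winding -1 contributes (9/19)*(-1)*2*pi*i = -(18/19)*pi*i.
Summing the contributions at h = -7/11 gives -(18/19)*pi*i.

Continued minus principal equals -(18/19)*pi*i.


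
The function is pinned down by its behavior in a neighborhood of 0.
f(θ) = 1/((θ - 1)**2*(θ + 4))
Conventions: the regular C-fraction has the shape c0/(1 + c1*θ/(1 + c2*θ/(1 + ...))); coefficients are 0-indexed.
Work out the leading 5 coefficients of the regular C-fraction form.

The regular C-fraction coefficients are [1/4, -7/4, 2/7, -11/14, 7/22].

Taylor coefficients (expand at 0): a_0 = 1/4, a_1 = 7/16, a_2 = 41/64, a_3 = 215/256, a_4 = 1065/1024.
c0 = a_0 = 1/4. Peel one level at a time: if S = 1 + c*θ/S' with S'(0) = 1, then c is the θ-coefficient of S and S' = c*θ/(S - 1).
S_1 = c0/f = 1 + (-7/4)*θ + (1/2)*θ^2 + ...; c1 = -7/4.
S_2 = c1*θ/(S_1 - 1) = 1 + (2/7)*θ + (11/49)*θ^2 + ...; c2 = 2/7.
S_3 = c2*θ/(S_2 - 1) = 1 + (-11/14)*θ + (1/4)*θ^2 + ...; c3 = -11/14.
S_4 = c3*θ/(S_3 - 1) = 1 + (7/22)*θ + ...; c4 = 7/22.


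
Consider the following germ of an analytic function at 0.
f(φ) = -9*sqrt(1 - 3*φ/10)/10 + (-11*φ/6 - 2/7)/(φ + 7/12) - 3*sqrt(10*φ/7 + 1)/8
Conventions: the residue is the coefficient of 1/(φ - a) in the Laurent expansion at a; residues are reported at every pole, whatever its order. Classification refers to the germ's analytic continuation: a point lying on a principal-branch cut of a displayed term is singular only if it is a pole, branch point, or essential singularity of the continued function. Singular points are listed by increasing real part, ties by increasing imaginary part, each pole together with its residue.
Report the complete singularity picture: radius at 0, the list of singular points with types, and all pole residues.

Denominator factor (φ + 7/12): pole of order 1 at -7/12, modulus 7/12.
Branch term (-9/10)*sqrt(1 - φ/(10/3)): its argument vanishes at φ = 10/3, a square-root branch point, modulus 10/3.
Branch term (-3/8)*sqrt(1 - φ/(-7/10)): its argument vanishes at φ = -7/10, a square-root branch point, modulus 7/10.
The radius of convergence is the smallest modulus among the singular points: 7/12.
The branch terms are analytic at -7/12 and contribute nothing to the residue; only the rational part matters.
At the order-1 pole -7/12 set g(φ) = (φ - (-7/12))*(rational part) = -11*φ/6 - 2/7.
Simple pole: residue = g(a) at a = -7/12, which is 395/504.
List the singular points by increasing real part (a conjugate pair: the negative imaginary part first).

Radius of convergence at 0: 7/12.
At -7/10: an algebraic (square-root) branch point.
At -7/12: a pole of order 1; residue 395/504.
At 10/3: an algebraic (square-root) branch point.


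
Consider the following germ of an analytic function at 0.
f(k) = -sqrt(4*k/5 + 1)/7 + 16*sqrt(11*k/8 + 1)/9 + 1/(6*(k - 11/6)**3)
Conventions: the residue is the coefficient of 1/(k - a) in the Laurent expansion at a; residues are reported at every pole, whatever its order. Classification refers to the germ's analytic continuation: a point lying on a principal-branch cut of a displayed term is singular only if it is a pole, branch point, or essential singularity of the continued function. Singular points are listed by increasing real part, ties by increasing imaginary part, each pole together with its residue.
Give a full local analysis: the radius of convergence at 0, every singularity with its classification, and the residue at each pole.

Denominator factor (k - 11/6)^3: pole of order 3 at 11/6, modulus 11/6.
Branch term (-1/7)*sqrt(1 - k/(-5/4)): its argument vanishes at k = -5/4, a square-root branch point, modulus 5/4.
Branch term (16/9)*sqrt(1 - k/(-8/11)): its argument vanishes at k = -8/11, a square-root branch point, modulus 8/11.
The radius of convergence is the smallest modulus among the singular points: 8/11.
The branch terms are analytic at 11/6 and contribute nothing to the residue; only the rational part matters.
At the order-3 pole 11/6 set g(k) = (k - (11/6))^3*(rational part) = 1/6.
Order-3 pole: residue = g''(a)/2; g''(11/6) = 0, so the residue is 0.
List the singular points by increasing real part (a conjugate pair: the negative imaginary part first).

Radius of convergence at 0: 8/11.
At -5/4: an algebraic (square-root) branch point.
At -8/11: an algebraic (square-root) branch point.
At 11/6: a pole of order 3; residue 0.


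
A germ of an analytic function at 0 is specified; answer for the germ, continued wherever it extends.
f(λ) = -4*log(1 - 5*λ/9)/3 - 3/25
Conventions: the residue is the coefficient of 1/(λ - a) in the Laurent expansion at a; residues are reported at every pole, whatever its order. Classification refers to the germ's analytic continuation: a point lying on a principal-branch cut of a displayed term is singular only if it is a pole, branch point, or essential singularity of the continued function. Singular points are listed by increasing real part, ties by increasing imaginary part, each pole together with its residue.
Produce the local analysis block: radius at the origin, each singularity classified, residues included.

Branch term (-4/3)*log(1 - λ/(9/5)): its argument vanishes at λ = 9/5, a logarithmic branch point, modulus 9/5.
The radius of convergence is the smallest modulus among the singular points: 9/5.

Radius of convergence at 0: 9/5.
At 9/5: a logarithmic branch point.


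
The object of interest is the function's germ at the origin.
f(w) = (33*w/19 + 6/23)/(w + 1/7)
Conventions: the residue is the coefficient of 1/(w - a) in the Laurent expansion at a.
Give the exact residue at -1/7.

The residue is 39/3059.

At the order-1 pole -1/7 set g(w) = (w - (-1/7))*f(w) = 33*w/19 + 6/23.
Simple pole: residue = g(a) at a = -1/7, which is 39/3059.


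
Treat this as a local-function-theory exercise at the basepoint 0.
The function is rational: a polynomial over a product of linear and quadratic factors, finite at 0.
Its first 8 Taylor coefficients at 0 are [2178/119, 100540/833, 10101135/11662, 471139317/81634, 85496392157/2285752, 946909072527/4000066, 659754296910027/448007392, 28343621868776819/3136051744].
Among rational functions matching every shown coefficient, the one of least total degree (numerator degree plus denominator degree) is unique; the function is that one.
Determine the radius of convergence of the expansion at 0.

The radius of convergence is 2/11.

No rational of total degree below 4 reproduces all 8 coefficients; solving the [1/3] Pade equations on them gives f(φ) = (9/17 - 19*φ/11)/((φ - 2/11)**2*(φ + 7/8)), whose expansion matches every shown term.
Denominator factor (φ - 2/11)^2: pole of order 2 at 2/11, modulus 2/11.
Denominator factor (φ + 7/8): pole of order 1 at -7/8, modulus 7/8.
The radius of convergence is the smallest modulus among the singular points: 2/11.


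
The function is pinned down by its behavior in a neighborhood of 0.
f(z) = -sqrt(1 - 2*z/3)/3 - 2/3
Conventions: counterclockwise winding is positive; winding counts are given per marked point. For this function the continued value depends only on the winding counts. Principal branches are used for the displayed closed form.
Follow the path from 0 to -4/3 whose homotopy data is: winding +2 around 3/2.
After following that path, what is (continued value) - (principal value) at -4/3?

The rational part is single-valued and drops out of the difference; each branch term changes only by its own monodromy.
(-1/3)*sqrt(1 - z/(3/2)): winding +2 is even, the square root returns to the same sheet, contribution 0.
Summing the contributions at z = -4/3 gives 0.

Continued minus principal equals 0.


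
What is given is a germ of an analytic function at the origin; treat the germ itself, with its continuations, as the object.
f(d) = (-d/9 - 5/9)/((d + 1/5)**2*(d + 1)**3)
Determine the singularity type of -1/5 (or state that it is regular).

The point is a pole of order 2.

The denominator factor d + 1/5 vanishes at -1/5 and appears to the power 2; the numerator there equals -8/15, nonzero, and no other factor vanishes.
Hence a pole whose order is the multiplicity, 2.


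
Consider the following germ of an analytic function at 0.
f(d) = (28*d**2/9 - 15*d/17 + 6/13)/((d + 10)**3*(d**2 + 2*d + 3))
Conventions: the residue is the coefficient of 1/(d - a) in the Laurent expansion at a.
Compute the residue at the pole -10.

At the order-3 pole -10 set g(d) = (d - (-10))^3*f(d) = (28*d**2/9 - 15*d/17 + 6/13)/(d**2 + 2*d + 3).
Order-3 pole: residue = g''(a)/2; g''(-10) = 17382620/1137284343, so the residue is 8691310/1137284343.

The residue is 8691310/1137284343.


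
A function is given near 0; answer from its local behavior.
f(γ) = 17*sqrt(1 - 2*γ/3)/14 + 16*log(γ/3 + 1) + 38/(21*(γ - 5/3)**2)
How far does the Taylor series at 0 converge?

The radius of convergence is 3/2.

Denominator factor (γ - 5/3)^2: pole of order 2 at 5/3, modulus 5/3.
Branch term (17/14)*sqrt(1 - γ/(3/2)): its argument vanishes at γ = 3/2, a square-root branch point, modulus 3/2.
Branch term (16)*log(1 - γ/(-3)): its argument vanishes at γ = -3, a logarithmic branch point, modulus 3.
The radius of convergence is the smallest modulus among the singular points: 3/2.


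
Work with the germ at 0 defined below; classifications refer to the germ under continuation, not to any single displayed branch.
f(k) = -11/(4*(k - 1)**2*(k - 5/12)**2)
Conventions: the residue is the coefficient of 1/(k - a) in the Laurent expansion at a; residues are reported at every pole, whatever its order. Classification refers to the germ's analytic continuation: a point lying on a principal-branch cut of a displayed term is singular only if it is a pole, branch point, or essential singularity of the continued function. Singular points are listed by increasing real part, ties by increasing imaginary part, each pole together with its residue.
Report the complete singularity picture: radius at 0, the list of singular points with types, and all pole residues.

Radius of convergence at 0: 5/12.
At 5/12: a pole of order 2; residue -9504/343.
At 1: a pole of order 2; residue 9504/343.

Denominator factor (k - 5/12)^2: pole of order 2 at 5/12, modulus 5/12.
Denominator factor (k - 1)^2: pole of order 2 at 1, modulus 1.
The radius of convergence is the smallest modulus among the singular points: 5/12.
At the order-2 pole 5/12 set g(k) = (k - (5/12))^2*f(k) = -11/(4*(k - 1)**2).
Order-2 pole: residue = g'(a); g'(5/12) = -9504/343, so the residue is -9504/343.
At the order-2 pole 1 set g(k) = (k - (1))^2*f(k) = -11/(4*(k - 5/12)**2).
Order-2 pole: residue = g'(a); g'(1) = 9504/343, so the residue is 9504/343.
List the singular points by increasing real part (a conjugate pair: the negative imaginary part first).


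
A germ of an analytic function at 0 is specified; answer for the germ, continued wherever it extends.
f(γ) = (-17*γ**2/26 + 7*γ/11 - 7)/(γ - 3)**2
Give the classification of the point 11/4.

Denominator factors: γ - 3 = -1/4 at γ = 11/4 — none vanishes.
So the germ continues analytically to 11/4.

The point is a regular point.


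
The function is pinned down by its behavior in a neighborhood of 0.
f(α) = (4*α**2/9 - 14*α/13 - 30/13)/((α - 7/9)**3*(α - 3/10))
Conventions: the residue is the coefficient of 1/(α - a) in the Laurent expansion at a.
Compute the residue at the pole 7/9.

At the order-3 pole 7/9 set g(α) = (α - (7/9))^3*f(α) = (4*α**2/9 - 14*α/13 - 30/13)/(α - 3/10).
Order-3 pole: residue = g''(a)/2; g''(7/9) = -49105440/1033591, so the residue is -24552720/1033591.

The residue is -24552720/1033591.


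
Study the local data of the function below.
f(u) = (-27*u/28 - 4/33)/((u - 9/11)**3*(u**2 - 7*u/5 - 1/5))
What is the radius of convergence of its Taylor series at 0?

Denominator factor (u**2 - 7*u/5 - 1/5): discriminant 69/25, real irrational roots 7/10 + (1/10)*sqrt(69) and 7/10 - (1/10)*sqrt(69); poles of order 1, moduli 7/10 + (1/10)*sqrt(69) and -7/10 + (1/10)*sqrt(69).
Denominator factor (u - 9/11)^3: pole of order 3 at 9/11, modulus 9/11.
The radius of convergence is the smallest modulus among the singular points: -7/10 + (1/10)*sqrt(69).

The radius of convergence is -7/10 + (1/10)*sqrt(69).


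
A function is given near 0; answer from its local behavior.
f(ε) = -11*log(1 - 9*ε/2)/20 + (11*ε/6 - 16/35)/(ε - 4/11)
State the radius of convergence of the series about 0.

The radius of convergence is 2/9.

Denominator factor (ε - 4/11): pole of order 1 at 4/11, modulus 4/11.
Branch term (-11/20)*log(1 - ε/(2/9)): its argument vanishes at ε = 2/9, a logarithmic branch point, modulus 2/9.
The radius of convergence is the smallest modulus among the singular points: 2/9.
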